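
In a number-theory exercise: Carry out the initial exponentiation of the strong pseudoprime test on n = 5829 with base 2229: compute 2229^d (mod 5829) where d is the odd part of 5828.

n − 1 = 5828 = 2^2 · 1457, so s = 2 and d = 1457.
By repeated squaring, 2229^1457 ≡ 5796 (mod 5829).

5796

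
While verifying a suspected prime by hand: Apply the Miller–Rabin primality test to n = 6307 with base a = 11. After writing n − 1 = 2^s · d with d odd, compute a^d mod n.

4159

n − 1 = 6306 = 2^1 · 3153, so s = 1 and d = 3153.
Repeated squaring mod 6307: 11^1 ≡ 11, 11^2 ≡ 121, 11^4 ≡ 2027, 11^8 ≡ 2872, 11^16 ≡ 5135, 11^32 ≡ 4965, 11^64 ≡ 3469, 11^128 ≡ 205, 11^256 ≡ 4183, 11^512 ≡ 1871, 11^1024 ≡ 256, 11^2048 ≡ 2466.
3153 = 2048 + 1024 + 64 + 16 + 1, so 11^3153 ≡ 2466·256·3469·5135·11 ≡ 4159 (mod 6307).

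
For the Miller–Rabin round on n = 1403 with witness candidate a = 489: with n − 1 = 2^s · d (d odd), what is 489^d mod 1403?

1099

n − 1 = 1402 = 2^1 · 701, so s = 1 and d = 701.
By repeated squaring, 489^701 ≡ 1099 (mod 1403).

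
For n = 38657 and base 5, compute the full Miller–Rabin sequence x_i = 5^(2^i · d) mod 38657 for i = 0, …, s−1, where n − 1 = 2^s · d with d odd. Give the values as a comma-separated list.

n − 1 = 38656 = 2^8 · 151, so s = 8 and d = 151.
x_0 = 5^151 mod 38657 = 34291.
x_1 = 34291^2 mod 38657 = 4055.
x_2 = 4055^2 mod 38657 = 13800.
x_3 = 13800^2 mod 38657 = 15618.
x_4 = 15618^2 mod 38657 = 34911.
x_5 = 34911^2 mod 38657 = 25.
x_6 = 25^2 mod 38657 = 625.
x_7 = 625^2 mod 38657 = 4055.

34291, 4055, 13800, 15618, 34911, 25, 625, 4055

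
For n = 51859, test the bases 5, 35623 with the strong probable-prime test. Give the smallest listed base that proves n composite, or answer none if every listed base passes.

n − 1 = 51858 = 2^1 · 25929, so s = 1 and d = 25929.
Base 5: x_0 = 5^25929 mod 51859 = 1. x_0 = 1, so 5 is not a witness.
Base 35623: x_0 = 35623^25929 mod 51859 = 51858. x_0 = 51858 ≡ −1, so 35623 is not a witness.
No listed base is a witness for 51859.

none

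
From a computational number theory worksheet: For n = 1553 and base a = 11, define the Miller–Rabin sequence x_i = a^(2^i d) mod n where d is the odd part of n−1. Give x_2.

1214

n − 1 = 1552 = 2^4 · 97, so s = 4 and d = 97.
x_0 = 11^97 mod 1553 = 1227.
x_1 = 1227^2 mod 1553 = 672.
x_2 = 672^2 mod 1553 = 1214.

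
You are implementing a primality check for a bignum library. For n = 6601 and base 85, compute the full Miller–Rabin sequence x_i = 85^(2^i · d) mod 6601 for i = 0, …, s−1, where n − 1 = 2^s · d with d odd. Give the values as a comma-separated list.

2094, 1772, 4509

n − 1 = 6600 = 2^3 · 825, so s = 3 and d = 825.
x_0 = 85^825 mod 6601 = 2094.
x_1 = 2094^2 mod 6601 = 1772.
x_2 = 1772^2 mod 6601 = 4509.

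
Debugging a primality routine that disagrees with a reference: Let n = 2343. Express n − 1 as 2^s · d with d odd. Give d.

Halving: 2342 → 1171; 1171 is odd.
So 2342 = 2^1 · 1171.

1171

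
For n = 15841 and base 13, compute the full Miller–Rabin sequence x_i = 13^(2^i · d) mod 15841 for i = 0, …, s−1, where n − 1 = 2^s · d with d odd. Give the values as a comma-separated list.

8896, 13021, 218, 1, 1

n − 1 = 15840 = 2^5 · 495, so s = 5 and d = 495.
x_0 = 13^495 mod 15841 = 8896.
x_1 = 8896^2 mod 15841 = 13021.
x_2 = 13021^2 mod 15841 = 218.
x_3 = 218^2 mod 15841 = 1.
x_4 = 1^2 mod 15841 = 1.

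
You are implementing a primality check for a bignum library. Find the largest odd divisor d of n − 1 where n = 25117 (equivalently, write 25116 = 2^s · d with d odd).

6279

Halving: 25116 → 12558 → 6279; 6279 is odd.
So 25116 = 2^2 · 6279.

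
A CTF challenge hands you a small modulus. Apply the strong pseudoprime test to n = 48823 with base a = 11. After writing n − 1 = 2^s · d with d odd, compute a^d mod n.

n − 1 = 48822 = 2^1 · 24411, so s = 1 and d = 24411.
Repeated squaring mod 48823: 11^1 ≡ 11, 11^2 ≡ 121, 11^4 ≡ 14641, 11^8 ≡ 25911, 11^16 ≡ 14848, 11^32 ≡ 27259, 11^64 ≡ 15844, 11^128 ≡ 33293, 11^256 ≡ 44103, 11^512 ≡ 15112, 11^1024 ≡ 27373, 11^2048 ≡ 43371, 11^4096 ≡ 39920, 11^8192 ≡ 23680, 11^16384 ≡ 10245.
24411 = 16384 + 4096 + 2048 + 1024 + 512 + 256 + 64 + 16 + 8 + 2 + 1, so 11^24411 ≡ 10245·39920·43371·27373·15112·44103·15844·14848·25911·121·11 ≡ 48822 (mod 48823).

48822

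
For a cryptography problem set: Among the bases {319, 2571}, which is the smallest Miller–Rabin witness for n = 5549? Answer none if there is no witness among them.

319

n − 1 = 5548 = 2^2 · 1387, so s = 2 and d = 1387.
Base 319: x_0 = 319^1387 mod 5549 = 599. x_0 is neither 1 nor 5548, so continue squaring. x_1 = 599^2 mod 5549 = 3665. Reached i = s−1 = 1 without hitting −1: 319 is a Miller–Rabin witness and 5549 is composite.
Base 2571: x_0 = 2571^1387 mod 5549 = 3592. x_0 is neither 1 nor 5548, so continue squaring. x_1 = 3592^2 mod 5549 = 1039. Reached i = s−1 = 1 without hitting −1: 2571 is a Miller–Rabin witness and 5549 is composite.
The smallest witness among the given bases is 319.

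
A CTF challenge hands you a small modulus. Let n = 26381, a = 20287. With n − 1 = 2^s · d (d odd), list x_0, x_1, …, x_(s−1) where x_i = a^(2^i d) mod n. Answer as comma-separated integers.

n − 1 = 26380 = 2^2 · 6595, so s = 2 and d = 6595.
x_0 = 20287^6595 mod 26381 = 4118.
x_1 = 4118^2 mod 26381 = 21322.

4118, 21322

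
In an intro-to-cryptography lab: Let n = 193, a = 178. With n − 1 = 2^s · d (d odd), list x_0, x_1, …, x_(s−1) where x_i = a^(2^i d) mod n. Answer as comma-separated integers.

99, 151, 27, 150, 112, 192

n − 1 = 192 = 2^6 · 3, so s = 6 and d = 3.
x_0 = 178^3 mod 193 = 99.
x_1 = 99^2 mod 193 = 151.
x_2 = 151^2 mod 193 = 27.
x_3 = 27^2 mod 193 = 150.
x_4 = 150^2 mod 193 = 112.
x_5 = 112^2 mod 193 = 192.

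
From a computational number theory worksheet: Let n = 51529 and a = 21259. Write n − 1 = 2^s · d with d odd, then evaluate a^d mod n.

n − 1 = 51528 = 2^3 · 6441, so s = 3 and d = 6441.
21259^6441 mod 51529 = 50166.

50166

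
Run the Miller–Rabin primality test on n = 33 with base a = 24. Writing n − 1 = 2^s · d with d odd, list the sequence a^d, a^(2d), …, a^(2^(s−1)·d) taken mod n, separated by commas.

n − 1 = 32 = 2^5 · 1, so s = 5 and d = 1.
x_0 = 24^1 mod 33 = 24.
x_1 = 24^2 mod 33 = 15.
x_2 = 15^2 mod 33 = 27.
x_3 = 27^2 mod 33 = 3.
x_4 = 3^2 mod 33 = 9.

24, 15, 27, 3, 9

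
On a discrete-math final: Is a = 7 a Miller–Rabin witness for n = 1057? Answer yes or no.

n − 1 = 1056 = 2^5 · 33, so s = 5 and d = 33.
Repeated squaring mod 1057: 7^1 ≡ 7, 7^2 ≡ 49, 7^4 ≡ 287, 7^8 ≡ 980, 7^16 ≡ 644, 7^32 ≡ 392.
33 = 32 + 1, so 7^33 ≡ 392·7 ≡ 630 (mod 1057).
x_0 = 7^33 mod 1057 = 630.
x_0 is neither 1 nor 1056, so continue squaring.
x_1 = 630^2 mod 1057 = 525.
x_2 = 525^2 mod 1057 = 805.
x_3 = 805^2 mod 1057 = 84.
x_4 = 84^2 mod 1057 = 714.
Reached i = s−1 = 4 without hitting −1: 7 is a Miller–Rabin witness and 1057 is composite.

yes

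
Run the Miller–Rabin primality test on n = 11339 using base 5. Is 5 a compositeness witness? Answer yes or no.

yes

n − 1 = 11338 = 2^1 · 5669, so s = 1 and d = 5669.
By repeated squaring, 5^5669 ≡ 847 (mod 11339).
x_0 = 5^5669 mod 11339 = 847.
x_0 ∉ {1, 11338} and s = 1, so 5 is a Miller–Rabin witness and 11339 is composite.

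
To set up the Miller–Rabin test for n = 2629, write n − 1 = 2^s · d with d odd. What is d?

657

Halving: 2628 → 1314 → 657; 657 is odd.
So 2628 = 2^2 · 657.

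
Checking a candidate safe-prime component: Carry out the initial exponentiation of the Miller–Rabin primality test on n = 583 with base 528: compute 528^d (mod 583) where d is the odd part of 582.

297

n − 1 = 582 = 2^1 · 291, so s = 1 and d = 291.
528^291 mod 583 = 297.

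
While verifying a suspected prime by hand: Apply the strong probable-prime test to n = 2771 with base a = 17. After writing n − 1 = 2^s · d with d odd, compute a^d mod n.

2295

n − 1 = 2770 = 2^1 · 1385, so s = 1 and d = 1385.
Repeated squaring mod 2771: 17^1 ≡ 17, 17^2 ≡ 289, 17^4 ≡ 391, 17^8 ≡ 476, 17^16 ≡ 2125, 17^32 ≡ 1666, 17^64 ≡ 1785, 17^128 ≡ 2346, 17^256 ≡ 510, 17^512 ≡ 2397, 17^1024 ≡ 1326.
1385 = 1024 + 256 + 64 + 32 + 8 + 1, so 17^1385 ≡ 1326·510·1785·1666·476·17 ≡ 2295 (mod 2771).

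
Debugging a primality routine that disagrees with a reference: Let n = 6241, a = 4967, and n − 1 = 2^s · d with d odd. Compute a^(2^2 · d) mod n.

2845

n − 1 = 6240 = 2^5 · 195, so s = 5 and d = 195.
x_0 = 4967^195 mod 6241 = 5529.
x_1 = 5529^2 mod 6241 = 1423.
x_2 = 1423^2 mod 6241 = 2845.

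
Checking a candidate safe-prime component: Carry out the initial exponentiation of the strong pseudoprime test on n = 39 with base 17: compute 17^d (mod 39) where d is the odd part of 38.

17

n − 1 = 38 = 2^1 · 19, so s = 1 and d = 19.
17^19 mod 39 = 17.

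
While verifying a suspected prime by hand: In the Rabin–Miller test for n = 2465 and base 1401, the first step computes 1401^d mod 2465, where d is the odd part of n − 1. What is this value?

n − 1 = 2464 = 2^5 · 77, so s = 5 and d = 77.
Repeated squaring mod 2465: 1401^1 ≡ 1401, 1401^2 ≡ 661, 1401^4 ≡ 616, 1401^8 ≡ 2311, 1401^16 ≡ 1531, 1401^32 ≡ 2211, 1401^64 ≡ 426.
77 = 64 + 8 + 4 + 1, so 1401^77 ≡ 426·2311·616·1401 ≡ 1536 (mod 2465).

1536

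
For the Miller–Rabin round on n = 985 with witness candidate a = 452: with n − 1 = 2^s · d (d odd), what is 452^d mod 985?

363

n − 1 = 984 = 2^3 · 123, so s = 3 and d = 123.
452^123 mod 985 = 363.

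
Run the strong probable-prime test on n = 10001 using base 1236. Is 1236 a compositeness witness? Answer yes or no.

n − 1 = 10000 = 2^4 · 625, so s = 4 and d = 625.
x_0 = 1236^625 mod 10001 = 8440.
x_0 is neither 1 nor 10000, so continue squaring.
x_1 = 8440^2 mod 10001 = 6478.
x_2 = 6478^2 mod 10001 = 288.
x_3 = 288^2 mod 10001 = 2936.
Reached i = s−1 = 3 without hitting −1: 1236 is a Miller–Rabin witness and 10001 is composite.

yes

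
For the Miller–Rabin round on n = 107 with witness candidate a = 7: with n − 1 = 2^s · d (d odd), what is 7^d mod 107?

n − 1 = 106 = 2^1 · 53, so s = 1 and d = 53.
By repeated squaring, 7^53 ≡ 106 (mod 107).

106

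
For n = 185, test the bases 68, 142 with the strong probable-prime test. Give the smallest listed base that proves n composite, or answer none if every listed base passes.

n − 1 = 184 = 2^3 · 23, so s = 3 and d = 23.
Base 68: x_0 = 68^23 mod 185 = 117. x_0 is neither 1 nor 184, so continue squaring. x_1 = 117^2 mod 185 = 184. x_1 ≡ −1, so 68 is not a witness.
Base 142: x_0 = 142^23 mod 185 = 43. x_0 is neither 1 nor 184, so continue squaring. x_1 = 43^2 mod 185 = 184. x_1 ≡ −1, so 142 is not a witness.
No listed base is a witness for 185.

none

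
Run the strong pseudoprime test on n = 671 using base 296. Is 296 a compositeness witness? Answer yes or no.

n − 1 = 670 = 2^1 · 335, so s = 1 and d = 335.
x_0 = 296^335 mod 671 = 670.
x_0 = 670 ≡ −1, so 296 is not a witness.

no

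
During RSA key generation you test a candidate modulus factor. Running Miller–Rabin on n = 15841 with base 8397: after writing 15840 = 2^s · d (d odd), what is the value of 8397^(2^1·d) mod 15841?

1

n − 1 = 15840 = 2^5 · 495, so s = 5 and d = 495.
Repeated squaring mod 15841: 8397^1 ≡ 8397, 8397^2 ≡ 1318, 8397^4 ≡ 10455, 8397^8 ≡ 4125, 8397^16 ≡ 2391, 8397^32 ≡ 14121, 8397^64 ≡ 11974, 8397^128 ≡ 15626, 8397^256 ≡ 14543.
495 = 256 + 128 + 64 + 32 + 8 + 4 + 2 + 1, so 8397^495 ≡ 14543·15626·11974·14121·4125·10455·1318·8397 ≡ 2045 (mod 15841).
x_0 = 2045.
x_1 = 2045^2 mod 15841 = 1.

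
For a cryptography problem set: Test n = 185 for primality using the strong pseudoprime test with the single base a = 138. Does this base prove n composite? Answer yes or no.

n − 1 = 184 = 2^3 · 23, so s = 3 and d = 23.
x_0 = 138^23 mod 185 = 122.
x_0 is neither 1 nor 184, so continue squaring.
x_1 = 122^2 mod 185 = 84.
x_2 = 84^2 mod 185 = 26.
Reached i = s−1 = 2 without hitting −1: 138 is a Miller–Rabin witness and 185 is composite.

yes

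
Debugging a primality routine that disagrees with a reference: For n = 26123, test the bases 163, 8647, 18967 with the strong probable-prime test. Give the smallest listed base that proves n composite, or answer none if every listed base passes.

n − 1 = 26122 = 2^1 · 13061, so s = 1 and d = 13061.
Base 163: x_0 = 163^13061 mod 26123 = 6092. x_0 ∉ {1, 26122} and s = 1, so 163 is a Miller–Rabin witness and 26123 is composite.
Base 8647: x_0 = 8647^13061 mod 26123 = 16539. x_0 ∉ {1, 26122} and s = 1, so 8647 is a Miller–Rabin witness and 26123 is composite.
Base 18967: x_0 = 18967^13061 mod 26123 = 4471. x_0 ∉ {1, 26122} and s = 1, so 18967 is a Miller–Rabin witness and 26123 is composite.
The smallest witness among the given bases is 163.

163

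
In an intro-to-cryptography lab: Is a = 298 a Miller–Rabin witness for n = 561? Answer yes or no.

n − 1 = 560 = 2^4 · 35, so s = 4 and d = 35.
x_0 = 298^35 mod 561 = 100.
x_0 is neither 1 nor 560, so continue squaring.
x_1 = 100^2 mod 561 = 463.
x_2 = 463^2 mod 561 = 67.
x_3 = 67^2 mod 561 = 1.
x_3 = 1 but x_2 ≠ ±1, a nontrivial square root of 1 — 298 is a witness and 561 is composite.

yes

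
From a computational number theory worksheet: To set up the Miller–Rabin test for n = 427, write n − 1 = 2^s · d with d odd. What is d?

213

Halving: 426 → 213; 213 is odd.
So 426 = 2^1 · 213.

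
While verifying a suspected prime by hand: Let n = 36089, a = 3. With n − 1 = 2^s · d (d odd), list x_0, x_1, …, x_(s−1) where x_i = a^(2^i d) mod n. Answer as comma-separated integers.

17691, 7673, 13770

n − 1 = 36088 = 2^3 · 4511, so s = 3 and d = 4511.
x_0 = 3^4511 mod 36089 = 17691.
x_1 = 17691^2 mod 36089 = 7673.
x_2 = 7673^2 mod 36089 = 13770.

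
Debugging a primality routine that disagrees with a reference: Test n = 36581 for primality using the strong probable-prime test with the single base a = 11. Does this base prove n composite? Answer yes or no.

n − 1 = 36580 = 2^2 · 9145, so s = 2 and d = 9145.
x_0 = 11^9145 mod 36581 = 34059.
x_0 is neither 1 nor 36580, so continue squaring.
x_1 = 34059^2 mod 36581 = 31971.
Reached i = s−1 = 1 without hitting −1: 11 is a Miller–Rabin witness and 36581 is composite.

yes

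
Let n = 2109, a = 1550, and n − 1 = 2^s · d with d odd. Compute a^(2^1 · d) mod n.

n − 1 = 2108 = 2^2 · 527, so s = 2 and d = 527.
Repeated squaring mod 2109: 1550^1 ≡ 1550, 1550^2 ≡ 349, 1550^4 ≡ 1588, 1550^8 ≡ 1489, 1550^16 ≡ 562, 1550^32 ≡ 1603, 1550^64 ≡ 847, 1550^128 ≡ 349, 1550^256 ≡ 1588, 1550^512 ≡ 1489.
527 = 512 + 8 + 4 + 2 + 1, so 1550^527 ≡ 1489·1489·1588·349·1550 ≡ 197 (mod 2109).
x_0 = 197.
x_1 = 197^2 mod 2109 = 847.

847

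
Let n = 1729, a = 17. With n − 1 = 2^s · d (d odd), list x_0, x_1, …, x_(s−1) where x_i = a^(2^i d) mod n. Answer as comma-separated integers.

818, 1, 1, 1, 1, 1

n − 1 = 1728 = 2^6 · 27, so s = 6 and d = 27.
x_0 = 17^27 mod 1729 = 818.
x_1 = 818^2 mod 1729 = 1.
x_2 = 1^2 mod 1729 = 1.
x_3 = 1^2 mod 1729 = 1.
x_4 = 1^2 mod 1729 = 1.
x_5 = 1^2 mod 1729 = 1.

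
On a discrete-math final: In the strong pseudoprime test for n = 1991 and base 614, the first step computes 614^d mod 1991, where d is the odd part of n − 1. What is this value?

188

n − 1 = 1990 = 2^1 · 995, so s = 1 and d = 995.
614^995 mod 1991 = 188.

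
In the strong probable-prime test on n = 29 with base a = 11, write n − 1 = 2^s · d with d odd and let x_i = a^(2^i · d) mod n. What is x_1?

n − 1 = 28 = 2^2 · 7, so s = 2 and d = 7.
x_0 = 11^7 mod 29 = 12.
x_1 = 12^2 mod 29 = 28.

28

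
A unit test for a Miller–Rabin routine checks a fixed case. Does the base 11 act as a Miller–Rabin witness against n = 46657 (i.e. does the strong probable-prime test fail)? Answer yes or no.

n − 1 = 46656 = 2^6 · 729, so s = 6 and d = 729.
x_0 = 11^729 mod 46657 = 42882.
x_0 is neither 1 nor 46656, so continue squaring.
x_1 = 42882^2 mod 46657 = 20240.
x_2 = 20240^2 mod 46657 = 9140.
x_3 = 9140^2 mod 46657 = 23570.
x_4 = 23570^2 mod 46657 = 1.
x_4 = 1 but x_3 ≠ ±1, a nontrivial square root of 1 — 11 is a witness and 46657 is composite.

yes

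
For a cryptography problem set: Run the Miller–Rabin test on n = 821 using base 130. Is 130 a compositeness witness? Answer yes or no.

n − 1 = 820 = 2^2 · 205, so s = 2 and d = 205.
x_0 = 130^205 mod 821 = 820.
x_0 = 820 ≡ −1, so 130 is not a witness.

no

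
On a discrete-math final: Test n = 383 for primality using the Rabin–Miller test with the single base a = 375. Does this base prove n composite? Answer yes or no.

n − 1 = 382 = 2^1 · 191, so s = 1 and d = 191.
x_0 = 375^191 mod 383 = 382.
x_0 = 382 ≡ −1, so 375 is not a witness.

no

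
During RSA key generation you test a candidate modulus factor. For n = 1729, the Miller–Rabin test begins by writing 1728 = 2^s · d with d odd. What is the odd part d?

Halving: 1728 → 864 → 432 → 216 → 108 → 54 → 27; 27 is odd.
So 1728 = 2^6 · 27.

27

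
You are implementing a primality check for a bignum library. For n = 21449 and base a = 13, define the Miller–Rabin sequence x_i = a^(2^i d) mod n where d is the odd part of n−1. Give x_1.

n − 1 = 21448 = 2^3 · 2681, so s = 3 and d = 2681.
x_0 = 13^2681 mod 21449 = 20772.
x_1 = 20772^2 mod 21449 = 7900.

7900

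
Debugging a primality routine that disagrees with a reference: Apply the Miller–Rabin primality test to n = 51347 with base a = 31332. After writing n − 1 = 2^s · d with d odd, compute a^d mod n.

1

n − 1 = 51346 = 2^1 · 25673, so s = 1 and d = 25673.
Repeated squaring mod 51347: 31332^1 ≡ 31332, 31332^2 ≡ 42278, 31332^4 ≡ 40214, 31332^8 ≡ 43378, 31332^16 ≡ 40069, 31332^32 ≡ 6765, 31332^64 ≡ 15048, 31332^128 ≡ 2034, 31332^256 ≡ 29396, 31332^512 ≡ 6153, 31332^1024 ≡ 16670, 31332^2048 ≡ 50283, 31332^4096 ≡ 2462, 31332^8192 ≡ 2498, 31332^16384 ≡ 27017.
25673 = 16384 + 8192 + 1024 + 64 + 8 + 1, so 31332^25673 ≡ 27017·2498·16670·15048·43378·31332 ≡ 1 (mod 51347).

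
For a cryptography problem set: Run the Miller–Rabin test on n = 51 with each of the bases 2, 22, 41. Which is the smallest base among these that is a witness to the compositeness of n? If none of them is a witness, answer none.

n − 1 = 50 = 2^1 · 25, so s = 1 and d = 25.
Base 2: x_0 = 2^25 mod 51 = 2. x_0 ∉ {1, 50} and s = 1, so 2 is a Miller–Rabin witness and 51 is composite.
Base 22: x_0 = 22^25 mod 51 = 46. x_0 ∉ {1, 50} and s = 1, so 22 is a Miller–Rabin witness and 51 is composite.
Base 41: x_0 = 41^25 mod 51 = 44. x_0 ∉ {1, 50} and s = 1, so 41 is a Miller–Rabin witness and 51 is composite.
The smallest witness among the given bases is 2.

2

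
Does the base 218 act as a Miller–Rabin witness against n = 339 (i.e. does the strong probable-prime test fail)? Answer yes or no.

n − 1 = 338 = 2^1 · 169, so s = 1 and d = 169.
x_0 = 218^169 mod 339 = 218.
x_0 ∉ {1, 338} and s = 1, so 218 is a Miller–Rabin witness and 339 is composite.

yes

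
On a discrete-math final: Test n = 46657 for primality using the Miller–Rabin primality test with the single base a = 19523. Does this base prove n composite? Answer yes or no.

yes

n − 1 = 46656 = 2^6 · 729, so s = 6 and d = 729.
x_0 = 19523^729 mod 46657 = 37179.
x_0 is neither 1 nor 46656, so continue squaring.
x_1 = 37179^2 mod 46657 = 17759.
x_2 = 17759^2 mod 46657 = 27418.
x_3 = 27418^2 mod 46657 = 9140.
x_4 = 9140^2 mod 46657 = 23570.
x_5 = 23570^2 mod 46657 = 1.
x_5 = 1 but x_4 ≠ ±1, a nontrivial square root of 1 — 19523 is a witness and 46657 is composite.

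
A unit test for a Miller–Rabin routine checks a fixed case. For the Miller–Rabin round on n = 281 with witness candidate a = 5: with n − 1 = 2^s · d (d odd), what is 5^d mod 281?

228

n − 1 = 280 = 2^3 · 35, so s = 3 and d = 35.
Repeated squaring mod 281: 5^1 ≡ 5, 5^2 ≡ 25, 5^4 ≡ 63, 5^8 ≡ 35, 5^16 ≡ 101, 5^32 ≡ 85.
35 = 32 + 2 + 1, so 5^35 ≡ 85·25·5 ≡ 228 (mod 281).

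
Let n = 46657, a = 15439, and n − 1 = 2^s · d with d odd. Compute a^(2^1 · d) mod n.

n − 1 = 46656 = 2^6 · 729, so s = 6 and d = 729.
Repeated squaring mod 46657: 15439^1 ≡ 15439, 15439^2 ≡ 38765, 15439^4 ≡ 43226, 15439^8 ≡ 14197, 15439^16 ≡ 43226, 15439^32 ≡ 14197, 15439^64 ≡ 43226, 15439^128 ≡ 14197, 15439^256 ≡ 43226, 15439^512 ≡ 14197.
729 = 512 + 128 + 64 + 16 + 8 + 1, so 15439^729 ≡ 14197·14197·43226·43226·14197·15439 ≡ 39554 (mod 46657).
x_0 = 39554.
x_1 = 39554^2 mod 46657 = 16392.

16392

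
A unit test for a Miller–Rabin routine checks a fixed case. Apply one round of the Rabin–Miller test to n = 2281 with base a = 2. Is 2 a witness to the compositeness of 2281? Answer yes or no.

n − 1 = 2280 = 2^3 · 285, so s = 3 and d = 285.
x_0 = 2^285 mod 2281 = 2280.
x_0 = 2280 ≡ −1, so 2 is not a witness.

no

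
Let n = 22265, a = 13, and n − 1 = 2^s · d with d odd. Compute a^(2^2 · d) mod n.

20116

n − 1 = 22264 = 2^3 · 2783, so s = 3 and d = 2783.
x_0 = 13^2783 mod 22265 = 21092.
x_1 = 21092^2 mod 22265 = 17764.
x_2 = 17764^2 mod 22265 = 20116.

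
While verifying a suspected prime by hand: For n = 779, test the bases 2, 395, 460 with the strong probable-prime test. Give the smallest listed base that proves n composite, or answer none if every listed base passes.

n − 1 = 778 = 2^1 · 389, so s = 1 and d = 389.
Base 2: x_0 = 2^389 mod 779 = 471. x_0 ∉ {1, 778} and s = 1, so 2 is a Miller–Rabin witness and 779 is composite.
Base 395: x_0 = 395^389 mod 779 = 516. x_0 ∉ {1, 778} and s = 1, so 395 is a Miller–Rabin witness and 779 is composite.
Base 460: x_0 = 460^389 mod 779 = 624. x_0 ∉ {1, 778} and s = 1, so 460 is a Miller–Rabin witness and 779 is composite.
The smallest witness among the given bases is 2.

2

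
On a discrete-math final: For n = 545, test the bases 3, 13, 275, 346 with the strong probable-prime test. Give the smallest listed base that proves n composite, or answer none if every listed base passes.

n − 1 = 544 = 2^5 · 17, so s = 5 and d = 17.
Base 3: x_0 = 3^17 mod 545 = 233. x_0 is neither 1 nor 544, so continue squaring. x_1 = 233^2 mod 545 = 334. x_2 = 334^2 mod 545 = 376. x_3 = 376^2 mod 545 = 221. x_4 = 221^2 mod 545 = 336. Reached i = s−1 = 4 without hitting −1: 3 is a Miller–Rabin witness and 545 is composite.
Base 13: x_0 = 13^17 mod 545 = 508. x_0 is neither 1 nor 544, so continue squaring. x_1 = 508^2 mod 545 = 279. x_2 = 279^2 mod 545 = 451. x_3 = 451^2 mod 545 = 116. x_4 = 116^2 mod 545 = 376. Reached i = s−1 = 4 without hitting −1: 13 is a Miller–Rabin witness and 545 is composite.
Base 275: x_0 = 275^17 mod 545 = 200. x_0 is neither 1 nor 544, so continue squaring. x_1 = 200^2 mod 545 = 215. x_2 = 215^2 mod 545 = 445. x_3 = 445^2 mod 545 = 190. x_4 = 190^2 mod 545 = 130. Reached i = s−1 = 4 without hitting −1: 275 is a Miller–Rabin witness and 545 is composite.
Base 346: x_0 = 346^17 mod 545 = 86. x_0 is neither 1 nor 544, so continue squaring. x_1 = 86^2 mod 545 = 311. x_2 = 311^2 mod 545 = 256. x_3 = 256^2 mod 545 = 136. x_4 = 136^2 mod 545 = 511. Reached i = s−1 = 4 without hitting −1: 346 is a Miller–Rabin witness and 545 is composite.
The smallest witness among the given bases is 3.

3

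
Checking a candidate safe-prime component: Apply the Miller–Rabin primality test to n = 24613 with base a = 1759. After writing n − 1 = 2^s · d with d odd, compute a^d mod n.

20243

n − 1 = 24612 = 2^2 · 6153, so s = 2 and d = 6153.
1759^6153 mod 24613 = 20243.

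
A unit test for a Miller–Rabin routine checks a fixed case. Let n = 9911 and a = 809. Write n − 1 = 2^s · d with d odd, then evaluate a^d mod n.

3607

n − 1 = 9910 = 2^1 · 4955, so s = 1 and d = 4955.
809^4955 mod 9911 = 3607.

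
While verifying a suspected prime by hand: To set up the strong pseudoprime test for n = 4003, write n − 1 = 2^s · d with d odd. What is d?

2001

Halving: 4002 → 2001; 2001 is odd.
So 4002 = 2^1 · 2001.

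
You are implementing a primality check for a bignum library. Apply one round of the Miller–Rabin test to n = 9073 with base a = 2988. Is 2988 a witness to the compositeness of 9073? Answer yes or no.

no

n − 1 = 9072 = 2^4 · 567, so s = 4 and d = 567.
x_0 = 2988^567 mod 9073 = 1.
x_0 = 1, so 2988 is not a witness.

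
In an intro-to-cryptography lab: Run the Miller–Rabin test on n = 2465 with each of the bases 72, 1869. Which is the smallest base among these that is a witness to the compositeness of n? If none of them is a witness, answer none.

none

n − 1 = 2464 = 2^5 · 77, so s = 5 and d = 77.
Base 72: x_0 = 72^77 mod 2465 = 1177. x_0 is neither 1 nor 2464, so continue squaring. x_1 = 1177^2 mod 2465 = 2464. x_1 ≡ −1, so 72 is not a witness.
Base 1869: x_0 = 1869^77 mod 2465 = 2464. x_0 = 2464 ≡ −1, so 1869 is not a witness.
No listed base is a witness for 2465.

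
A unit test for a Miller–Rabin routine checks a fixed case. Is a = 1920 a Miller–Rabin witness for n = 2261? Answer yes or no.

n − 1 = 2260 = 2^2 · 565, so s = 2 and d = 565.
x_0 = 1920^565 mod 2261 = 1920.
x_0 is neither 1 nor 2260, so continue squaring.
x_1 = 1920^2 mod 2261 = 970.
Reached i = s−1 = 1 without hitting −1: 1920 is a Miller–Rabin witness and 2261 is composite.

yes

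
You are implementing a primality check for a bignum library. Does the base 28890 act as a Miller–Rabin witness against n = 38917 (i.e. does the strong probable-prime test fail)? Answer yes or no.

n − 1 = 38916 = 2^2 · 9729, so s = 2 and d = 9729.
Repeated squaring mod 38917: 28890^1 ≡ 28890, 28890^2 ≡ 18118, 28890^4 ≡ 35946, 28890^8 ≡ 31599, 28890^16 ≡ 3332, 28890^32 ≡ 10879, 28890^64 ≡ 6044, 28890^128 ≡ 25790, 28890^256 ≡ 32570, 28890^512 ≡ 5314, 28890^1024 ≡ 23771, 28890^2048 ≡ 24518, 28890^4096 ≡ 20342, 28890^8192 ≡ 31420.
9729 = 8192 + 1024 + 512 + 1, so 28890^9729 ≡ 31420·23771·5314·28890 ≡ 1 (mod 38917).
x_0 = 28890^9729 mod 38917 = 1.
x_0 = 1, so 28890 is not a witness.

no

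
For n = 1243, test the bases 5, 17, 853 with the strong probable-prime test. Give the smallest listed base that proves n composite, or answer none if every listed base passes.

5

n − 1 = 1242 = 2^1 · 621, so s = 1 and d = 621.
Base 5: x_0 = 5^621 mod 1243 = 830. x_0 ∉ {1, 1242} and s = 1, so 5 is a Miller–Rabin witness and 1243 is composite.
Base 17: x_0 = 17^621 mod 1243 = 666. x_0 ∉ {1, 1242} and s = 1, so 17 is a Miller–Rabin witness and 1243 is composite.
Base 853: x_0 = 853^621 mod 1243 = 248. x_0 ∉ {1, 1242} and s = 1, so 853 is a Miller–Rabin witness and 1243 is composite.
The smallest witness among the given bases is 5.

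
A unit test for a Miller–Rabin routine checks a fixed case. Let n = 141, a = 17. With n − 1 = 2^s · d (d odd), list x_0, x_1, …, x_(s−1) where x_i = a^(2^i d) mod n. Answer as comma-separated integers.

n − 1 = 140 = 2^2 · 35, so s = 2 and d = 35.
x_0 = 17^35 mod 141 = 8.
x_1 = 8^2 mod 141 = 64.

8, 64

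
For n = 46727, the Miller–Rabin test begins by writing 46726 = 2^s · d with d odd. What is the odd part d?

Halving: 46726 → 23363; 23363 is odd.
So 46726 = 2^1 · 23363.

23363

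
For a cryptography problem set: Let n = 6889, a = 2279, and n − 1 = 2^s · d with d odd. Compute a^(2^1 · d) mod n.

748

n − 1 = 6888 = 2^3 · 861, so s = 3 and d = 861.
x_0 = 2279^861 mod 6889 = 3819.
x_1 = 3819^2 mod 6889 = 748.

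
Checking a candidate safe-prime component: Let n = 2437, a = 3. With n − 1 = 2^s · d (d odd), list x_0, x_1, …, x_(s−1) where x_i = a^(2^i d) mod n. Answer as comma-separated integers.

2436, 1

n − 1 = 2436 = 2^2 · 609, so s = 2 and d = 609.
x_0 = 3^609 mod 2437 = 2436.
x_1 = 2436^2 mod 2437 = 1.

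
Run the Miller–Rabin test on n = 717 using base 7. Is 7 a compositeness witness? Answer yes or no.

n − 1 = 716 = 2^2 · 179, so s = 2 and d = 179.
x_0 = 7^179 mod 717 = 94.
x_0 is neither 1 nor 716, so continue squaring.
x_1 = 94^2 mod 717 = 232.
Reached i = s−1 = 1 without hitting −1: 7 is a Miller–Rabin witness and 717 is composite.

yes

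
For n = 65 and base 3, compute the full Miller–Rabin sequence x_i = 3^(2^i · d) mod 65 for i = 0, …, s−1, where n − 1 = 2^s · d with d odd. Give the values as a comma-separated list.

3, 9, 16, 61, 16, 61

n − 1 = 64 = 2^6 · 1, so s = 6 and d = 1.
x_0 = 3^1 mod 65 = 3.
x_1 = 3^2 mod 65 = 9.
x_2 = 9^2 mod 65 = 16.
x_3 = 16^2 mod 65 = 61.
x_4 = 61^2 mod 65 = 16.
x_5 = 16^2 mod 65 = 61.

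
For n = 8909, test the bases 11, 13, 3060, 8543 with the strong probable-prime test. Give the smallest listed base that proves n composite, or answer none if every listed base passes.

11

n − 1 = 8908 = 2^2 · 2227, so s = 2 and d = 2227.
Base 11: x_0 = 11^2227 mod 8909 = 8402. x_0 is neither 1 nor 8908, so continue squaring. x_1 = 8402^2 mod 8909 = 7597. Reached i = s−1 = 1 without hitting −1: 11 is a Miller–Rabin witness and 8909 is composite.
Base 13: x_0 = 13^2227 mod 8909 = 5577. x_0 is neither 1 nor 8908, so continue squaring. x_1 = 5577^2 mod 8909 = 1610. Reached i = s−1 = 1 without hitting −1: 13 is a Miller–Rabin witness and 8909 is composite.
Base 3060: x_0 = 3060^2227 mod 8909 = 4088. x_0 is neither 1 nor 8908, so continue squaring. x_1 = 4088^2 mod 8909 = 7369. Reached i = s−1 = 1 without hitting −1: 3060 is a Miller–Rabin witness and 8909 is composite.
Base 8543: x_0 = 8543^2227 mod 8909 = 6323. x_0 is neither 1 nor 8908, so continue squaring. x_1 = 6323^2 mod 8909 = 5646. Reached i = s−1 = 1 without hitting −1: 8543 is a Miller–Rabin witness and 8909 is composite.
The smallest witness among the given bases is 11.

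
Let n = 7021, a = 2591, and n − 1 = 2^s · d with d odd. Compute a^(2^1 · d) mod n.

n − 1 = 7020 = 2^2 · 1755, so s = 2 and d = 1755.
By repeated squaring, 2591^1755 ≡ 3312 (mod 7021).
x_0 = 3312.
x_1 = 3312^2 mod 7021 = 2542.

2542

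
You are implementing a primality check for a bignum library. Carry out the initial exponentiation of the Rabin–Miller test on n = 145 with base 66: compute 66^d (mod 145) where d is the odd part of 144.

131

n − 1 = 144 = 2^4 · 9, so s = 4 and d = 9.
Repeated squaring mod 145: 66^1 ≡ 66, 66^2 ≡ 6, 66^4 ≡ 36, 66^8 ≡ 136.
9 = 8 + 1, so 66^9 ≡ 136·66 ≡ 131 (mod 145).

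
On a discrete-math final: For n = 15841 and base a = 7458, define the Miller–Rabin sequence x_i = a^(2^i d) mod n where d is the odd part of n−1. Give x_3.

1

n − 1 = 15840 = 2^5 · 495, so s = 5 and d = 495.
x_0 = 7458^495 mod 15841 = 10758.
x_1 = 10758^2 mod 15841 = 218.
x_2 = 218^2 mod 15841 = 1.
x_3 = 1^2 mod 15841 = 1.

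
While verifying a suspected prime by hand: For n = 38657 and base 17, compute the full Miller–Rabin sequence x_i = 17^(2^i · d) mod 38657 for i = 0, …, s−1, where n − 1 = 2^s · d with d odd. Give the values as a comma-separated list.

26460, 14673, 16096, 2002, 26333, 36280, 6207, 24477

n − 1 = 38656 = 2^8 · 151, so s = 8 and d = 151.
x_0 = 17^151 mod 38657 = 26460.
x_1 = 26460^2 mod 38657 = 14673.
x_2 = 14673^2 mod 38657 = 16096.
x_3 = 16096^2 mod 38657 = 2002.
x_4 = 2002^2 mod 38657 = 26333.
x_5 = 26333^2 mod 38657 = 36280.
x_6 = 36280^2 mod 38657 = 6207.
x_7 = 6207^2 mod 38657 = 24477.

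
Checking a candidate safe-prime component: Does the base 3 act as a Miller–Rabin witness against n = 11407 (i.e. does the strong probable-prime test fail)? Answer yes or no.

n − 1 = 11406 = 2^1 · 5703, so s = 1 and d = 5703.
x_0 = 3^5703 mod 11407 = 10092.
x_0 ∉ {1, 11406} and s = 1, so 3 is a Miller–Rabin witness and 11407 is composite.

yes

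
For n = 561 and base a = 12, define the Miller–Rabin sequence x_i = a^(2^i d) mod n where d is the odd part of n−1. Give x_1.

n − 1 = 560 = 2^4 · 35, so s = 4 and d = 35.
x_0 = 12^35 mod 561 = 45.
x_1 = 45^2 mod 561 = 342.

342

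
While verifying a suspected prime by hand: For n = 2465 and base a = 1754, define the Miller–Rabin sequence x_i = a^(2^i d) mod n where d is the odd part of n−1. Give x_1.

n − 1 = 2464 = 2^5 · 77, so s = 5 and d = 77.
x_0 = 1754^77 mod 2465 = 539.
x_1 = 539^2 mod 2465 = 2116.

2116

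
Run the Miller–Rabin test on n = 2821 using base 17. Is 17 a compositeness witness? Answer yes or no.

n − 1 = 2820 = 2^2 · 705, so s = 2 and d = 705.
x_0 = 17^705 mod 2821 = 2820.
x_0 = 2820 ≡ −1, so 17 is not a witness.

no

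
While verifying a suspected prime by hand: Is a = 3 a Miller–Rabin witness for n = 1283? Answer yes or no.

no

n − 1 = 1282 = 2^1 · 641, so s = 1 and d = 641.
Repeated squaring mod 1283: 3^1 ≡ 3, 3^2 ≡ 9, 3^4 ≡ 81, 3^8 ≡ 146, 3^16 ≡ 788, 3^32 ≡ 1255, 3^64 ≡ 784, 3^128 ≡ 99, 3^256 ≡ 820, 3^512 ≡ 108.
641 = 512 + 128 + 1, so 3^641 ≡ 108·99·3 ≡ 1 (mod 1283).
x_0 = 3^641 mod 1283 = 1.
x_0 = 1, so 3 is not a witness.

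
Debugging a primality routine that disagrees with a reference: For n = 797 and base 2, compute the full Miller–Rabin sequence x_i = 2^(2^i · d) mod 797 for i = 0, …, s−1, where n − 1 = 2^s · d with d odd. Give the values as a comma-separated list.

n − 1 = 796 = 2^2 · 199, so s = 2 and d = 199.
x_0 = 2^199 mod 797 = 215.
x_1 = 215^2 mod 797 = 796.

215, 796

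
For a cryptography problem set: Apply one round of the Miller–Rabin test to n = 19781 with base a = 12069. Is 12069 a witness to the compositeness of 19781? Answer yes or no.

yes

n − 1 = 19780 = 2^2 · 4945, so s = 2 and d = 4945.
x_0 = 12069^4945 mod 19781 = 15537.
x_0 is neither 1 nor 19780, so continue squaring.
x_1 = 15537^2 mod 19781 = 10826.
Reached i = s−1 = 1 without hitting −1: 12069 is a Miller–Rabin witness and 19781 is composite.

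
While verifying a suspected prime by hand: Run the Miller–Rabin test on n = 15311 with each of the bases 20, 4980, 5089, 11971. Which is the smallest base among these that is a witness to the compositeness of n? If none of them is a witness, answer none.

4980

n − 1 = 15310 = 2^1 · 7655, so s = 1 and d = 7655.
Base 20: x_0 = 20^7655 mod 15311 = 1. x_0 = 1, so 20 is not a witness.
Base 4980: x_0 = 4980^7655 mod 15311 = 5992. x_0 ∉ {1, 15310} and s = 1, so 4980 is a Miller–Rabin witness and 15311 is composite.
Base 5089: x_0 = 5089^7655 mod 15311 = 8683. x_0 ∉ {1, 15310} and s = 1, so 5089 is a Miller–Rabin witness and 15311 is composite.
Base 11971: x_0 = 11971^7655 mod 15311 = 6147. x_0 ∉ {1, 15310} and s = 1, so 11971 is a Miller–Rabin witness and 15311 is composite.
The smallest witness among the given bases is 4980.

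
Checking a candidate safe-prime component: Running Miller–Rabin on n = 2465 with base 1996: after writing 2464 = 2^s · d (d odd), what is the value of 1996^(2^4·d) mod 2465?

1

n − 1 = 2464 = 2^5 · 77, so s = 5 and d = 77.
x_0 = 1996^77 mod 2465 = 1451.
x_1 = 1451^2 mod 2465 = 291.
x_2 = 291^2 mod 2465 = 871.
x_3 = 871^2 mod 2465 = 1886.
x_4 = 1886^2 mod 2465 = 1.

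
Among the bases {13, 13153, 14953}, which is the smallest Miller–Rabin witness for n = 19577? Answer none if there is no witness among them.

n − 1 = 19576 = 2^3 · 2447, so s = 3 and d = 2447.
Base 13: x_0 = 13^2447 mod 19577 = 19576. x_0 = 19576 ≡ −1, so 13 is not a witness.
Base 13153: x_0 = 13153^2447 mod 19577 = 15915. x_0 is neither 1 nor 19576, so continue squaring. x_1 = 15915^2 mod 19577 = 19576. x_1 ≡ −1, so 13153 is not a witness.
Base 14953: x_0 = 14953^2447 mod 19577 = 3662. x_0 is neither 1 nor 19576, so continue squaring. x_1 = 3662^2 mod 19577 = 19576. x_1 ≡ −1, so 14953 is not a witness.
No listed base is a witness for 19577.

none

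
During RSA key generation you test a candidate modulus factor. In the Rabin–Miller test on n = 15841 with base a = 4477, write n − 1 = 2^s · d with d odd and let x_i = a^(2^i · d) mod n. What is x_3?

1

n − 1 = 15840 = 2^5 · 495, so s = 5 and d = 495.
Repeated squaring mod 15841: 4477^1 ≡ 4477, 4477^2 ≡ 4664, 4477^4 ≡ 3203, 4477^8 ≡ 10082, 4477^16 ≡ 10868, 4477^32 ≡ 2928, 4477^64 ≡ 3203, 4477^128 ≡ 10082, 4477^256 ≡ 10868.
495 = 256 + 128 + 64 + 32 + 8 + 4 + 2 + 1, so 4477^495 ≡ 10868·10082·3203·2928·10082·3203·4664·4477 ≡ 15065 (mod 15841).
x_0 = 15065.
x_1 = 15065^2 mod 15841 = 218.
x_2 = 218^2 mod 15841 = 1.
x_3 = 1^2 mod 15841 = 1.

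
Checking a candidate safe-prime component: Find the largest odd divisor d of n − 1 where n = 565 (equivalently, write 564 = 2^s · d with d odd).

141

Halving: 564 → 282 → 141; 141 is odd.
So 564 = 2^2 · 141.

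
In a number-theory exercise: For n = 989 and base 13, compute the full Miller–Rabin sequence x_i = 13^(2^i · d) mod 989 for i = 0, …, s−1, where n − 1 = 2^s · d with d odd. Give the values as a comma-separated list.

n − 1 = 988 = 2^2 · 247, so s = 2 and d = 247.
x_0 = 13^247 mod 989 = 326.
x_1 = 326^2 mod 989 = 453.

326, 453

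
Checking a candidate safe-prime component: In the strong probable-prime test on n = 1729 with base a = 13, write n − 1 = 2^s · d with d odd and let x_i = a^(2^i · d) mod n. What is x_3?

n − 1 = 1728 = 2^6 · 27, so s = 6 and d = 27.
x_0 = 13^27 mod 1729 = 1196.
x_1 = 1196^2 mod 1729 = 533.
x_2 = 533^2 mod 1729 = 533.
x_3 = 533^2 mod 1729 = 533.

533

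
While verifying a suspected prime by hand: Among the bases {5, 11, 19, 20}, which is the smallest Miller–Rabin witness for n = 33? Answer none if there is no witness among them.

n − 1 = 32 = 2^5 · 1, so s = 5 and d = 1.
Base 5: x_0 = 5^1 mod 33 = 5. x_0 is neither 1 nor 32, so continue squaring. x_1 = 5^2 mod 33 = 25. x_2 = 25^2 mod 33 = 31. x_3 = 31^2 mod 33 = 4. x_4 = 4^2 mod 33 = 16. Reached i = s−1 = 4 without hitting −1: 5 is a Miller–Rabin witness and 33 is composite.
Base 11: x_0 = 11^1 mod 33 = 11. x_0 is neither 1 nor 32, so continue squaring. x_1 = 11^2 mod 33 = 22. x_2 = 22^2 mod 33 = 22. x_3 = 22^2 mod 33 = 22. x_4 = 22^2 mod 33 = 22. Reached i = s−1 = 4 without hitting −1: 11 is a Miller–Rabin witness and 33 is composite.
Base 19: x_0 = 19^1 mod 33 = 19. x_0 is neither 1 nor 32, so continue squaring. x_1 = 19^2 mod 33 = 31. x_2 = 31^2 mod 33 = 4. x_3 = 4^2 mod 33 = 16. x_4 = 16^2 mod 33 = 25. Reached i = s−1 = 4 without hitting −1: 19 is a Miller–Rabin witness and 33 is composite.
Base 20: x_0 = 20^1 mod 33 = 20. x_0 is neither 1 nor 32, so continue squaring. x_1 = 20^2 mod 33 = 4. x_2 = 4^2 mod 33 = 16. x_3 = 16^2 mod 33 = 25. x_4 = 25^2 mod 33 = 31. Reached i = s−1 = 4 without hitting −1: 20 is a Miller–Rabin witness and 33 is composite.
The smallest witness among the given bases is 5.

5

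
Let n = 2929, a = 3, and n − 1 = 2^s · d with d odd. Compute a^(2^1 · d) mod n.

n − 1 = 2928 = 2^4 · 183, so s = 4 and d = 183.
Repeated squaring mod 2929: 3^1 ≡ 3, 3^2 ≡ 9, 3^4 ≡ 81, 3^8 ≡ 703, 3^16 ≡ 2137, 3^32 ≡ 458, 3^64 ≡ 1805, 3^128 ≡ 977.
183 = 128 + 32 + 16 + 4 + 2 + 1, so 3^183 ≡ 977·458·2137·81·9·3 ≡ 2868 (mod 2929).
x_0 = 2868.
x_1 = 2868^2 mod 2929 = 792.

792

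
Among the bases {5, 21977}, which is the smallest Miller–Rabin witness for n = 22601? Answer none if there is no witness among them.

5

n − 1 = 22600 = 2^3 · 2825, so s = 3 and d = 2825.
Base 5: x_0 = 5^2825 mod 22601 = 22390. x_0 is neither 1 nor 22600, so continue squaring. x_1 = 22390^2 mod 22601 = 21920. x_2 = 21920^2 mod 22601 = 11741. Reached i = s−1 = 2 without hitting −1: 5 is a Miller–Rabin witness and 22601 is composite.
Base 21977: x_0 = 21977^2825 mod 22601 = 8776. x_0 is neither 1 nor 22600, so continue squaring. x_1 = 8776^2 mod 22601 = 16569. x_2 = 16569^2 mod 22601 = 20015. Reached i = s−1 = 2 without hitting −1: 21977 is a Miller–Rabin witness and 22601 is composite.
The smallest witness among the given bases is 5.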